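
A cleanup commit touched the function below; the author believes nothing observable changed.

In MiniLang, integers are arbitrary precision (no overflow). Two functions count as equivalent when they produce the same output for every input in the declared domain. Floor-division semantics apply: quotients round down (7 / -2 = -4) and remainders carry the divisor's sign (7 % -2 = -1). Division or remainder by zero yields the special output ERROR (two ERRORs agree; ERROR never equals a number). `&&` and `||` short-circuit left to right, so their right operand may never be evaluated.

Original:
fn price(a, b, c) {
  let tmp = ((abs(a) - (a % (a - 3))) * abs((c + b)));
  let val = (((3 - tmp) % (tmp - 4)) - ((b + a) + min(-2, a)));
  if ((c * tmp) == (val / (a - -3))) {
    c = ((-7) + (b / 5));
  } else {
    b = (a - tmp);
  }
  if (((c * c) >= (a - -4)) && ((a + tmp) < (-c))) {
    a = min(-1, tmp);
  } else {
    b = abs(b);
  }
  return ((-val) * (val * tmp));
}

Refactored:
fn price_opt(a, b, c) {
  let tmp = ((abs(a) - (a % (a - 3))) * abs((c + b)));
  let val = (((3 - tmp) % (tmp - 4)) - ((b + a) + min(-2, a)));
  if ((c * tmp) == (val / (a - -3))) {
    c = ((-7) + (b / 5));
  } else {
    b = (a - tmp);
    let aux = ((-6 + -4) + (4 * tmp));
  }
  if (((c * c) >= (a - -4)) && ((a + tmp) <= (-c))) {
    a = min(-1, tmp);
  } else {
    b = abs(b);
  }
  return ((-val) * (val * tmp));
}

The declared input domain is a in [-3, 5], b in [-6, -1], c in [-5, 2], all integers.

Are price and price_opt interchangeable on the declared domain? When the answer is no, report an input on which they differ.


The one real change (`((a + tmp) < (-c))` became `((a + tmp) <= (-c))`) has no effect anywhere in the declared ranges.
One worked example (a=3, b=-2, c=-3) — price: divide-by-zero, output ERROR; price_opt: divide-by-zero, output ERROR; agreement on ERROR.
An exhaustive pass over the 432 declared inputs shows identical outputs.
verdict: equivalent


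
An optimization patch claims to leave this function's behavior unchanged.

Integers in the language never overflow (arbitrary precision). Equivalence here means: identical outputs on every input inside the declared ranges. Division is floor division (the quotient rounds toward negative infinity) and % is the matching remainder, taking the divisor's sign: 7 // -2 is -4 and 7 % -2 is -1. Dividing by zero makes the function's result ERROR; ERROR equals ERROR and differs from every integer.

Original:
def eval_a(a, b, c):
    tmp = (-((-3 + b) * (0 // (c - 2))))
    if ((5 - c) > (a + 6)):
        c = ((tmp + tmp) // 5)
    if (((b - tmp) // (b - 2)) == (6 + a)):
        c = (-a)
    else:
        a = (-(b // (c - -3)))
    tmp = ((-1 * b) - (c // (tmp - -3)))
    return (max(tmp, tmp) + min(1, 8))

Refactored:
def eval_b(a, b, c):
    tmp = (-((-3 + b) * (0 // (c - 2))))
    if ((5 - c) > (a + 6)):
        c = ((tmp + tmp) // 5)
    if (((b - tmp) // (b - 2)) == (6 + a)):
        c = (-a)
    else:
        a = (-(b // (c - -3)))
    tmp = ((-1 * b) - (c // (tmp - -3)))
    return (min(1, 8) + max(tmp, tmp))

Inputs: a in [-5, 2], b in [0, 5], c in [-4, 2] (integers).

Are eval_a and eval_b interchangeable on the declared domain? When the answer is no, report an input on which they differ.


The two versions differ — the changes include same computation, different form.
One worked example (a=-5, b=2, c=-2) — eval_a: tmp := 0 | ((5 - c) > (a + 6)): true | c := 0 | divide-by-zero, output ERROR; eval_b: tmp := 0 | ((5 - c) > (a + 6)): true | c := 0 | divide-by-zero, output ERROR; agreement on ERROR.
An exhaustive pass over the 336 declared inputs shows identical outputs.
verdict: equivalent


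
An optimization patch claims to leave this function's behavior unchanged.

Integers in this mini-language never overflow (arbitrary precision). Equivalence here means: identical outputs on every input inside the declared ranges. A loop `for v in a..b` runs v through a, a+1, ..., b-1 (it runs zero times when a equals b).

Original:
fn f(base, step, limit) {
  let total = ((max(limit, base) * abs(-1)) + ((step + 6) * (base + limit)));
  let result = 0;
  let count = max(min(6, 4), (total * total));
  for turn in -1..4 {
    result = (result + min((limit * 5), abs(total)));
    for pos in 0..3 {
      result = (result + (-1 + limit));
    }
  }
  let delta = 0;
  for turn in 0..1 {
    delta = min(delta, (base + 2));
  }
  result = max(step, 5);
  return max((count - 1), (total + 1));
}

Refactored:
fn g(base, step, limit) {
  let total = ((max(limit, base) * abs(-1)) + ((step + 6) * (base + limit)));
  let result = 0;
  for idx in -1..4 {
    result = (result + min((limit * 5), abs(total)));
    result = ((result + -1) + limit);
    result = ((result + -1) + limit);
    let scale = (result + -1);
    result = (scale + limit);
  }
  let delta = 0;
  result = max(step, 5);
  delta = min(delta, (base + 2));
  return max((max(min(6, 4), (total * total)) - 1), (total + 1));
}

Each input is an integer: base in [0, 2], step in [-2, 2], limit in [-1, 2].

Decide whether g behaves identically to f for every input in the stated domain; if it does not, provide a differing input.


Behavior is preserved: although constant usage differs, arithmetic usage differs, local variable names differ, loop structure differs, the outputs never diverge.
Spot check at base=2, step=1, limit=0 — f: total = 16; result = 0; count = 256; [turn=-1]; result = 0; [pos=0]; result = -1; [pos=1]; result = -2; [pos=2]; result = -3; [turn=0]; result = -3; [pos=0]; result = -4; [pos=1]; result = -5; [pos=2]; result = -6; [turn=1]; result = -6; [pos=0]; result = -7; [pos=1]; result = -8; [pos=2]; result = -9; [turn=2]; result = -9; [pos=0]; result = -10; [pos=1]; result = -11; [pos=2]; result = -12; [turn=3]; result = -12; [pos=0]; result = -13; [pos=1]; result = -14; [pos=2]; result = -15; delta = 0; [turn=0]; delta = 0; result = 5; return 255. g: total = 16; result = 0; [idx=-1]; result = 0; result = -1; result = -2; scale = -3; result = -3; [idx=0]; result = -3; result = -4; result = -5; scale = -6; result = -6; [idx=1]; result = -6; result = -7; result = -8; scale = -9; result = -9; [idx=2]; result = -9; result = -10; result = -11; scale = -12; result = -12; [idx=3]; result = -12; result = -13; result = -14; scale = -15; result = -15; delta = 0; result = 5; delta = 0; return 255. Both give 255.
Checked all 60 inputs in the declared domain: the outputs agree on every one.
verdict: equivalent


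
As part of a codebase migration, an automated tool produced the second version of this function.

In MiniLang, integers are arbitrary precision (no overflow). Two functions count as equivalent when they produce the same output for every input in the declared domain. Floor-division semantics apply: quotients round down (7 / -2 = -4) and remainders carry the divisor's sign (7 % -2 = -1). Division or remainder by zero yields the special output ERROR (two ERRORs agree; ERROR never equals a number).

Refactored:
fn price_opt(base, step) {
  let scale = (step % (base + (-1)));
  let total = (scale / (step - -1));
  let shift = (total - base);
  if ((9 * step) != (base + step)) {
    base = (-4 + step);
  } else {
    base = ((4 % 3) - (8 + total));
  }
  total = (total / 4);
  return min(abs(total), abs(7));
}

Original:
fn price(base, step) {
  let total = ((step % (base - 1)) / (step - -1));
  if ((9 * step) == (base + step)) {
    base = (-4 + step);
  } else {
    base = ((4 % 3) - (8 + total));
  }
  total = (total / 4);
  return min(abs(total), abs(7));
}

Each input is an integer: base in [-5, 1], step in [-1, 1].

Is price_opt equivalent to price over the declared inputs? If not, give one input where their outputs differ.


The suspicious edit (`((9 * step) == (base + step))` became `((9 * step) != (base + step))`) never changes the result for any input inside the declared domain; all 21 inputs agree.
verdict: equivalent


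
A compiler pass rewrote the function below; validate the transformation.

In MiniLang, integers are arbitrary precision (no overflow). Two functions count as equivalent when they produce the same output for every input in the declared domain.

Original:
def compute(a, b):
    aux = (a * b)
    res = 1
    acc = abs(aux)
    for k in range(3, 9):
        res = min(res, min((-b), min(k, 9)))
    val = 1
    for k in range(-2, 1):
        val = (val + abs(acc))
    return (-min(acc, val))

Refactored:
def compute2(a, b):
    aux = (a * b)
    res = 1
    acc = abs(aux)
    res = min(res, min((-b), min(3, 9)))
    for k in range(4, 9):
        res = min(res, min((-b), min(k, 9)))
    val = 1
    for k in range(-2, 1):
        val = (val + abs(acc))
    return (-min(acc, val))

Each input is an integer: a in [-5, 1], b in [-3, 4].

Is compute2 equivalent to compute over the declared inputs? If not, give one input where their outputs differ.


Equivalent — the differences include statement counts differ; also constant usage differs; also loop structure differs; also min/max/abs usage differs, yet no declared input distinguishes the two.
Spot check at a=1, b=-1 — compute: aux = -1; res = 1; acc = 1; [k=3]; res = 1; [k=4]; res = 1; [k=5]; res = 1; [k=6]; res = 1; [k=7]; res = 1; [k=8]; res = 1; val = 1; [k=-2]; val = 2; [k=-1]; val = 3; [k=0]; val = 4; return -1. compute2: aux = -1; res = 1; acc = 1; res = 1; [k=4]; res = 1; [k=5]; res = 1; [k=6]; res = 1; [k=7]; res = 1; [k=8]; res = 1; val = 1; [k=-2]; val = 2; [k=-1]; val = 3; [k=0]; val = 4; return -1. Both give -1.
Checked all 56 inputs in the declared domain: the outputs agree on every one.
verdict: equivalent


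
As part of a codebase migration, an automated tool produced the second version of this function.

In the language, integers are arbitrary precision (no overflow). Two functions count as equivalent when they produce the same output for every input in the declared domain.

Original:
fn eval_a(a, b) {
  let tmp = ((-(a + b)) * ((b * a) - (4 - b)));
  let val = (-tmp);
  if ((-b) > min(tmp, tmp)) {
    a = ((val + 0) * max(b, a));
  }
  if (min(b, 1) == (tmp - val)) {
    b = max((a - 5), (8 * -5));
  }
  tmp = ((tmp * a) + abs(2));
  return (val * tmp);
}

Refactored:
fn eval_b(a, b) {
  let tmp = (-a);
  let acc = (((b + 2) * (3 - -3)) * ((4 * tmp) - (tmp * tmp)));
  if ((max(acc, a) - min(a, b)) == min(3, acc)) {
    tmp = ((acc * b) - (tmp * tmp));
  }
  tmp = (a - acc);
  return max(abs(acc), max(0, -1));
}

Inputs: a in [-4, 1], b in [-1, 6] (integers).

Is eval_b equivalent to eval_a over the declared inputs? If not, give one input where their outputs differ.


Run the pair on a=-4, b=-1.
eval_a: tmp becomes -5; next val becomes 5; next ((-b) > min(tmp, tmp)) evaluates to true; next a becomes -5; next (min(b, 1) == (tmp - val)) evaluates to false; next tmp becomes 27; next final value 135
eval_b: tmp becomes 4; next acc becomes 0; next ((max(acc, a) - min(a, b)) == min(3, acc)) evaluates to false; next tmp becomes -4; next final value 0
135 != 0, so the rewrite changes behavior.
verdict: not equivalent; witness: a=-4, b=-1


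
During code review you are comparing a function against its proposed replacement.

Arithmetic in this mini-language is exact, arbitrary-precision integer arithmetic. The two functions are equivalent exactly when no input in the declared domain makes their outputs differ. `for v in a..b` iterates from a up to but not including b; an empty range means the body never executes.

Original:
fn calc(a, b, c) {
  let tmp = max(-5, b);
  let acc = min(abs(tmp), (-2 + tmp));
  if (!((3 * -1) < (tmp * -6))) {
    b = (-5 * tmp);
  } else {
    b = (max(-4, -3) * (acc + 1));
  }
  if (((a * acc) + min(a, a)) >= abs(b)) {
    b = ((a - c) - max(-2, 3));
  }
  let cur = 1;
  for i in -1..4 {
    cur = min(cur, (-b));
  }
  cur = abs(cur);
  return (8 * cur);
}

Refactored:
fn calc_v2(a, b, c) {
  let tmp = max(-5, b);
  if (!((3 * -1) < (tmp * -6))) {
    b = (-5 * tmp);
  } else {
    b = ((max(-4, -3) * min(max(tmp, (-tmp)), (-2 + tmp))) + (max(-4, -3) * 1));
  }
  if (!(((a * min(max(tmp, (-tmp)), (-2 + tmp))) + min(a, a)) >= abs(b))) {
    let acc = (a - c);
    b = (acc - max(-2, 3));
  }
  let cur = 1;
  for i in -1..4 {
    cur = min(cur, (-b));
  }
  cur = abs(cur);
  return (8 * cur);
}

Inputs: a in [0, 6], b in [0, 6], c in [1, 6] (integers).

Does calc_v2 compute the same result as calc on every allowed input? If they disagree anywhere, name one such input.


a=0, b=0, c=1 yields 24 from calc but 8 from calc_v2.
verdict: not equivalent; witness: a=0, b=0, c=1


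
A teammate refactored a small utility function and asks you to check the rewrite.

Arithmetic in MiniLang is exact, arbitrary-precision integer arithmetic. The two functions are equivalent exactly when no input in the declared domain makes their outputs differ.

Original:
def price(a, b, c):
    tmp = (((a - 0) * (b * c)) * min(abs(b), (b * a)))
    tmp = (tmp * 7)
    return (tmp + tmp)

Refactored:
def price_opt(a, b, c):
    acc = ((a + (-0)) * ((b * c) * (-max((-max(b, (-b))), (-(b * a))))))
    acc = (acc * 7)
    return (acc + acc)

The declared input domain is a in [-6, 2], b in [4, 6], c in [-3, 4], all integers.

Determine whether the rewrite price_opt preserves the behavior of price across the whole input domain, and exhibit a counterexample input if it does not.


Equivalent — the differences include min/max/abs usage differs; also arithmetic usage differs; also local variable names differ, yet no declared input distinguishes the two.
Tracing a=-4, b=5, c=-2: price: tmp becomes -800; next tmp becomes -5600; next final value -11200 | price_opt: acc becomes -800; next acc becomes -5600; next final value -11200 — matching result -11200.
Sweeping the whole domain (216 inputs) finds no disagreement.
verdict: equivalent


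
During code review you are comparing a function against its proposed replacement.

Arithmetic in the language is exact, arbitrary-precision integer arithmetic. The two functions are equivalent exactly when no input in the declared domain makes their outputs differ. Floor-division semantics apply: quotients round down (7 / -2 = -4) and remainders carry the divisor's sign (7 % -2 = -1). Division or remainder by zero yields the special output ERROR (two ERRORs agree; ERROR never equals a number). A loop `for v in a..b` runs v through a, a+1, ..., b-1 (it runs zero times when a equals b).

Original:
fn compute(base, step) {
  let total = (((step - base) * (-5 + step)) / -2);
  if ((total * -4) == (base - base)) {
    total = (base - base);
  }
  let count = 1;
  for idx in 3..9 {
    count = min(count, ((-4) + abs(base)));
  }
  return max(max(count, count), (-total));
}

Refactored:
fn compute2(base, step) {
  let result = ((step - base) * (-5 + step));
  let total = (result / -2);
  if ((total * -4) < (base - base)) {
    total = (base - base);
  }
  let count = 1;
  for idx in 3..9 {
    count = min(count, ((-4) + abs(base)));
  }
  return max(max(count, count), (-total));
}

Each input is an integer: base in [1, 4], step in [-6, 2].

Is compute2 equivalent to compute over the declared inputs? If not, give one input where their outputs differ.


These are not equivalent — on base=1, step=2 the outputs split (-1 vs 0).
compute: total becomes 1; next ((total * -4) == (base - base)) evaluates to false; next count becomes 1; next at idx=3:; next count becomes -3; next at idx=4:; next count becomes -3; next at idx=5:; next count becomes -3; next at idx=6:; next count becomes -3; next at idx=7:; next count becomes -3; next at idx=8:; next count becomes -3; next final value -1
compute2: result becomes -3; next total becomes 1; next ((total * -4) < (base - base)) evaluates to true; next total becomes 0; next count becomes 1; next at idx=3:; next count becomes -3; next at idx=4:; next count becomes -3; next at idx=5:; next count becomes -3; next at idx=6:; next count becomes -3; next at idx=7:; next count becomes -3; next at idx=8:; next count becomes -3; next final value 0
verdict: not equivalent; witness: base=1, step=2


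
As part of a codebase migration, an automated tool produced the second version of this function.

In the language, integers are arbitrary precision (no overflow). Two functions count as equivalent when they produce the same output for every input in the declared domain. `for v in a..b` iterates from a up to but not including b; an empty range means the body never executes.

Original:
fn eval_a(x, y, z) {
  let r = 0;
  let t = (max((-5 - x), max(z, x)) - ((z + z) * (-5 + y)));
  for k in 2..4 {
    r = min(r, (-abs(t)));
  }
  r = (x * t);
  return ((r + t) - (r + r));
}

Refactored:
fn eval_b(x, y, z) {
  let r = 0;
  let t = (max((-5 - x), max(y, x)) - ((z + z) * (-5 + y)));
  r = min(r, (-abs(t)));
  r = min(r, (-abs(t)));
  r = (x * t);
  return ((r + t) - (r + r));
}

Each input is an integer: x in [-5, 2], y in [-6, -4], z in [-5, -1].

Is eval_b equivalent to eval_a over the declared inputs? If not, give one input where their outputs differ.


At x=-3, y=-6, z=-1: eval_a gives -92, eval_b gives -96.
verdict: not equivalent; witness: x=-3, y=-6, z=-1


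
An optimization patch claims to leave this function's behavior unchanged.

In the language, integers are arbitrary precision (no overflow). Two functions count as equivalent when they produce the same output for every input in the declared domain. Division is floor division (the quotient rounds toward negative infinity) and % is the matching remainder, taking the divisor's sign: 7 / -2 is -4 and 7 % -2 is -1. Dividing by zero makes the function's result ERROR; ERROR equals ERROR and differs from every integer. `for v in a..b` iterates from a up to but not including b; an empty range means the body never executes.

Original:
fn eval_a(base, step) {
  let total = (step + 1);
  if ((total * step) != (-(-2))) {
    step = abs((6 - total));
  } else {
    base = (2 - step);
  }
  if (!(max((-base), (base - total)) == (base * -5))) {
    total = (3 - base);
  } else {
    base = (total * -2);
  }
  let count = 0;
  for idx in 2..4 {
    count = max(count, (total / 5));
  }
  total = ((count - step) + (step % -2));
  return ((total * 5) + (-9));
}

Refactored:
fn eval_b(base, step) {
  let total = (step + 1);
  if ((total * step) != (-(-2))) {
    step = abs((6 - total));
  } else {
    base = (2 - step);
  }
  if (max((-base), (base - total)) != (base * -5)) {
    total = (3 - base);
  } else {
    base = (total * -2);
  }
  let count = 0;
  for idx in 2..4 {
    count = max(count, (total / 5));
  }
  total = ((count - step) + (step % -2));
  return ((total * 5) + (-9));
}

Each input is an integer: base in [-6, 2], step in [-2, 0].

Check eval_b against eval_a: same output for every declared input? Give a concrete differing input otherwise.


Side by side, the visible changes include: comparison usage differs, and boolean connective usage differs.
Tracing base=-3, step=-2: eval_a: total=-1, then ((total * step) != (-(-2))) is false, then base=4, then (!(max((-base), (base - total)) == (base * -5))) is true, then total=-1, then count=0, then (idx=2), then count=0, then (idx=3), then count=0, then total=2, then returns 1 | eval_b: total=-1, then ((total * step) != (-(-2))) is false, then base=4, then (max((-base), (base - total)) != (base * -5)) is true, then total=-1, then count=0, then (idx=2), then count=0, then (idx=3), then count=0, then total=2, then returns 1 — matching result 1.
Sweeping the whole domain (27 inputs) finds no disagreement.
verdict: equivalent


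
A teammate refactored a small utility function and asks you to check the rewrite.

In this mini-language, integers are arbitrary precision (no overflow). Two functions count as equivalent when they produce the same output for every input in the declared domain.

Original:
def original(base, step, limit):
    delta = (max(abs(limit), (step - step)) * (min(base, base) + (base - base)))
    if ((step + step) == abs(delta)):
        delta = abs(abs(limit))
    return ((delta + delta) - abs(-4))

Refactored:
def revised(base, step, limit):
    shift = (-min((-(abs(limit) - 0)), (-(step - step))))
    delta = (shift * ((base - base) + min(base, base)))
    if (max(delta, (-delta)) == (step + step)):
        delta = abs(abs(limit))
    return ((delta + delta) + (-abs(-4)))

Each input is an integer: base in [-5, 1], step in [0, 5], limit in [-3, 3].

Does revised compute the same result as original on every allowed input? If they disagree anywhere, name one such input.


Reading the diff, among the changes: statement counts differ, and arithmetic usage differs, and min/max/abs usage differs, and local variable names differ, and constant usage differs.
Spot check at base=-1, step=1, limit=-1 — original: delta=-1, then ((step + step) == abs(delta)) is false, then returns -6. revised: shift=1, then delta=-1, then (max(delta, (-delta)) == (step + step)) is false, then returns -6. Both give -6.
An exhaustive pass over the 294 declared inputs shows identical outputs.
verdict: equivalent


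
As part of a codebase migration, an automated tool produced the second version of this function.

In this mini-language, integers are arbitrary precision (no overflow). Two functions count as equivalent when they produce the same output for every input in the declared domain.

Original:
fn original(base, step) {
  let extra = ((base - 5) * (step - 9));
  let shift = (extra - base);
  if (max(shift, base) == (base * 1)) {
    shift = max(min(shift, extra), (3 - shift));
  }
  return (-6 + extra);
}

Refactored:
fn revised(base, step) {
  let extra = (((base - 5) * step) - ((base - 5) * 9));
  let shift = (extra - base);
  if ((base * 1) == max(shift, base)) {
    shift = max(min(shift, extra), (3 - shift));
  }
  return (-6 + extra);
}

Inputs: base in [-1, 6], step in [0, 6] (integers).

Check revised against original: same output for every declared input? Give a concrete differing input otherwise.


Side by side, the visible changes include: arithmetic usage differs; constant usage differs.
Spot check at base=4, step=0 — original: extra = 9; shift = 5; (max(shift, base) == (base * 1)) -> false; return 3. revised: extra = 9; shift = 5; ((base * 1) == max(shift, base)) -> false; return 3. Both give 3.
An exhaustive pass over the 56 declared inputs shows identical outputs.
verdict: equivalent


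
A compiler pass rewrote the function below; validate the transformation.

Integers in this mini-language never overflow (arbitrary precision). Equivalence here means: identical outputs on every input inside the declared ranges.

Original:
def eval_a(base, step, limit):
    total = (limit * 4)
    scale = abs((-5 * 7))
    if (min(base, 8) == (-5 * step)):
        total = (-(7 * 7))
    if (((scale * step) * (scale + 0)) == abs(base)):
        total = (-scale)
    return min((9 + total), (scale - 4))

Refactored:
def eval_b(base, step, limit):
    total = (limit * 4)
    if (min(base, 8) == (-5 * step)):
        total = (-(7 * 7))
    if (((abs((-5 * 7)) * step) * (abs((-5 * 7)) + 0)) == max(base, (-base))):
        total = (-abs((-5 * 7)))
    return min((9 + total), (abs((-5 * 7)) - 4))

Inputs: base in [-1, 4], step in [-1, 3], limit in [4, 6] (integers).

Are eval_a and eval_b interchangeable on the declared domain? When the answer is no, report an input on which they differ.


This is a faithful refactor — constant usage differs, plus local variable names differ, plus arithmetic usage differs, plus statement counts differ, plus min/max/abs usage differs, but the computed results match everywhere.
Spot check at base=2, step=0, limit=4 — eval_a: total becomes 16; next scale becomes 35; next (min(base, 8) == (-5 * step)) evaluates to false; next (((scale * step) * (scale + 0)) == abs(base)) evaluates to false; next final value 25. eval_b: total becomes 16; next (min(base, 8) == (-5 * step)) evaluates to false; next (((abs((-5 * 7)) * step) * (abs((-5 * 7)) + 0)) == max(base, (-base))) evaluates to false; next final value 25. Both give 25.
An exhaustive pass over the 90 declared inputs shows identical outputs.
verdict: equivalent


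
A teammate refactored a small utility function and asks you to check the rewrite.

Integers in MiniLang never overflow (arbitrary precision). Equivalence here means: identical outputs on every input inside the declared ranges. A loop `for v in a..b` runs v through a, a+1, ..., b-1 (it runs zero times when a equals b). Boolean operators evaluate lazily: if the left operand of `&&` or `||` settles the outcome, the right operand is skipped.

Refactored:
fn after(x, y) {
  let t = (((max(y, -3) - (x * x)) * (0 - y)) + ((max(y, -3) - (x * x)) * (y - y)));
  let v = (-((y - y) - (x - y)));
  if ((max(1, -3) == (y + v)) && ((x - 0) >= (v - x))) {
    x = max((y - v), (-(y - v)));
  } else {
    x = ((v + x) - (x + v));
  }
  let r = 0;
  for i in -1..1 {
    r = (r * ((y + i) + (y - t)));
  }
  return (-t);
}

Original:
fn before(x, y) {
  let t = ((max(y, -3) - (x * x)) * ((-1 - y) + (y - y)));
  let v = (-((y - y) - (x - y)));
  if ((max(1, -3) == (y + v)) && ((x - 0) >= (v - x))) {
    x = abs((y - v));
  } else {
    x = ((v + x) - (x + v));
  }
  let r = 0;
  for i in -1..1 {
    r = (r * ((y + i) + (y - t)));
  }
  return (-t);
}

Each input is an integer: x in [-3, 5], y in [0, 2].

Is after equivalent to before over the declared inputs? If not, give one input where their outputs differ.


Run the pair on x=-3, y=0.
before: t becomes 9; next v becomes -3; next ((max(1, -3) == (y + v)) && ((x - 0) >= (v - x))) evaluates to false; next x becomes 0; next r becomes 0; next at i=-1:; next r becomes 0; next at i=0:; next r becomes 0; next final value -9
after: t becomes 0; next v becomes -3; next ((max(1, -3) == (y + v)) && ((x - 0) >= (v - x))) evaluates to false; next x becomes 0; next r becomes 0; next at i=-1:; next r becomes 0; next at i=0:; next r becomes 0; next final value 0
-9 against 0: the behavior changed.
verdict: not equivalent; witness: x=-3, y=0


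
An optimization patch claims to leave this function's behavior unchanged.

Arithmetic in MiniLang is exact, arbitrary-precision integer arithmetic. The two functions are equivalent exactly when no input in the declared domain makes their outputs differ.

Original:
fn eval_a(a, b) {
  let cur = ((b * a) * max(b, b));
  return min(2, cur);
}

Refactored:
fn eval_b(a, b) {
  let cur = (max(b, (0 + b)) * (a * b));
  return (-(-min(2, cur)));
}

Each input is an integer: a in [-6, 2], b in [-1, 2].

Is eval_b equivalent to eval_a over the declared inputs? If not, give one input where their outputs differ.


The two are interchangeable: constant usage differs, and arithmetic usage differs, and every declared input agrees.
As a probe, take a=-5, b=-1: eval_a runs cur=-5, then returns -5; eval_b runs cur=-5, then returns -5; both end at -5.
Sweeping the whole domain (36 inputs) finds no disagreement.
verdict: equivalent


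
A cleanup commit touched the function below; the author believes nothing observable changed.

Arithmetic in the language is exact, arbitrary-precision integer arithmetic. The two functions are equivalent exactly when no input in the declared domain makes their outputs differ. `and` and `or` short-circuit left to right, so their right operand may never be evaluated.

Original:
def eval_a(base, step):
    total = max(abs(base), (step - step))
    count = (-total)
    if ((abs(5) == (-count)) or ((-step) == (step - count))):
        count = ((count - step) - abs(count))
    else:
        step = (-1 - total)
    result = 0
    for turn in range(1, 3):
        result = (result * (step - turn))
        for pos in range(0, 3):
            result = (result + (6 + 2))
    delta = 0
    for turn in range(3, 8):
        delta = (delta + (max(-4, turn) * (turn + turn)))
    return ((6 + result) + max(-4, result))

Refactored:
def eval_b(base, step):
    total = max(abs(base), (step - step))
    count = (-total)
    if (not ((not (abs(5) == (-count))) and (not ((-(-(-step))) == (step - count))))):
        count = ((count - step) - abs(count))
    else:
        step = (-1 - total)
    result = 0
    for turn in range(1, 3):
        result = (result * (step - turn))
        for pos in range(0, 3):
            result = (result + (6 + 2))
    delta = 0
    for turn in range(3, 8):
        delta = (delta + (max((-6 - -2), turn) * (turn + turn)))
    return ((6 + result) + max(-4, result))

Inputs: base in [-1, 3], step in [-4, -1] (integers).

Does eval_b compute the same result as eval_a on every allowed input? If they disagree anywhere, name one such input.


Comparing the listings, the differences include: constant usage differs, arithmetic usage differs, boolean connective usage differs.
Tracing base=0, step=-2: eval_a: total becomes 0; next count becomes 0; next ((abs(5) == (-count)) or ((-step) == (step - count))) evaluates to false; next step becomes -1; next result becomes 0; next at turn=1:; next result becomes 0; next at pos=0:; next result becomes 8; next at pos=1:; next result becomes 16; next at pos=2:; next result becomes 24; next at turn=2:; next result becomes -72; next at pos=0:; next result becomes -64; next at pos=1:; next result becomes -56; next at pos=2:; next result becomes -48; next delta becomes 0; next at turn=3:; next delta becomes 18; next at turn=4:; next delta becomes 50; next at turn=5:; next delta becomes 100; next at turn=6:; next delta becomes 172; next at turn=7:; next delta becomes 270; next final value -46 | eval_b: total becomes 0; next count becomes 0; next (not ((not (abs(5) == (-count))) and (not ((-(-(-step))) == (step - count))))) evaluates to false; next step becomes -1; next result becomes 0; next at turn=1:; next result becomes 0; next at pos=0:; next result becomes 8; next at pos=1:; next result becomes 16; next at pos=2:; next result becomes 24; next at turn=2:; next result becomes -72; next at pos=0:; next result becomes -64; next at pos=1:; next result becomes -56; next at pos=2:; next result becomes -48; next delta becomes 0; next at turn=3:; next delta becomes 18; next at turn=4:; next delta becomes 50; next at turn=5:; next delta becomes 100; next at turn=6:; next delta becomes 172; next at turn=7:; next delta becomes 270; next final value -46 — matching result -46.
Across all 20 domain points the two functions coincide.
verdict: equivalent


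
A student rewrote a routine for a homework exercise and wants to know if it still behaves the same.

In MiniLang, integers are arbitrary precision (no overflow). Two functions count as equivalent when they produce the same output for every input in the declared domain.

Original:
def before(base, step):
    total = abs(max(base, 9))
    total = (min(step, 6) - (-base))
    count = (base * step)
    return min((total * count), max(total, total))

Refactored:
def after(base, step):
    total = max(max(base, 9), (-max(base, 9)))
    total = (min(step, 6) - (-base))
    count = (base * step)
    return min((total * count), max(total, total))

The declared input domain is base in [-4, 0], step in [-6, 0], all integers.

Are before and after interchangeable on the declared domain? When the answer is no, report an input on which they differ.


Differences: constant usage differs, plus min/max/abs usage differs — yet all 35 inputs agree.
verdict: equivalent


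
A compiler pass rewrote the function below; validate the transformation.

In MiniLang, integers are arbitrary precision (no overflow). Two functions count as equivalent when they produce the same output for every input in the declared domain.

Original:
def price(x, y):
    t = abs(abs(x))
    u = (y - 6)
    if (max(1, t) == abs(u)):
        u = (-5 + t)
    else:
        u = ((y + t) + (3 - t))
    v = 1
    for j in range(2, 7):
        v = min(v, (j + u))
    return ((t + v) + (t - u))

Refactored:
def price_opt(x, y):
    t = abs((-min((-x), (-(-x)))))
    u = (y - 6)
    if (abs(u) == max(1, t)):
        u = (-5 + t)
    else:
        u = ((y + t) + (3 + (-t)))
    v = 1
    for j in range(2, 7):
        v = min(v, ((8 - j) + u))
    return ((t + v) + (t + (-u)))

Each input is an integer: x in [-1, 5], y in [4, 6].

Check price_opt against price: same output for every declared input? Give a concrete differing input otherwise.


Comparing the listings, the differences include: constant usage differs; min/max/abs usage differs; arithmetic usage differs.
Spot check at x=-1, y=5 — price: t := 1 | u := -1 | (max(1, t) == abs(u)): true | u := -4 | v := 1 | iter j=2: | v := -2 | iter j=3: | v := -2 | iter j=4: | v := -2 | iter j=5: | v := -2 | iter j=6: | v := -2 | result 4. price_opt: t := 1 | u := -1 | (abs(u) == max(1, t)): true | u := -4 | v := 1 | iter j=2: | v := 1 | iter j=3: | v := 1 | iter j=4: | v := 0 | iter j=5: | v := -1 | iter j=6: | v := -2 | result 4. Both give 4.
Checked all 21 inputs in the declared domain: the outputs agree on every one.
verdict: equivalent


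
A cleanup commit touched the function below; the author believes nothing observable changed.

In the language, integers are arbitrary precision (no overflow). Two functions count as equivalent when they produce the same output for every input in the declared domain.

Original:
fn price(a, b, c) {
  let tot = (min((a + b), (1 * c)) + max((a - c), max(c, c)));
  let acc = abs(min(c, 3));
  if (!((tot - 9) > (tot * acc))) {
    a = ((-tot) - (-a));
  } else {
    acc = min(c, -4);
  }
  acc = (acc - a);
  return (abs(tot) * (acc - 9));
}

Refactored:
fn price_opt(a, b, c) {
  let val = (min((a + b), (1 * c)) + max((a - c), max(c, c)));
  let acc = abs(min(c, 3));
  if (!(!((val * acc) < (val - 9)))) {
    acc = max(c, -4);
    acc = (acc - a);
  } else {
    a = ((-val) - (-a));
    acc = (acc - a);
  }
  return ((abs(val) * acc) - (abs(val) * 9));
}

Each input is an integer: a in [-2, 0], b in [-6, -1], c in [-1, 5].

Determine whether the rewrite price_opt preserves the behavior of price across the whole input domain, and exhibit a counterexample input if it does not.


Evaluate both at a=-2, b=-6, c=3.
price: tot = -5; acc = 3; (!((tot - 9) > (tot * acc))) -> false; acc = -4; acc = -2; return -55
price_opt: val = -5; acc = 3; (!(!((val * acc) < (val - 9)))) -> true; acc = 3; acc = 5; return -20
-55 and -20 differ, so these are not the same function on this domain.
verdict: not equivalent; witness: a=-2, b=-6, c=3


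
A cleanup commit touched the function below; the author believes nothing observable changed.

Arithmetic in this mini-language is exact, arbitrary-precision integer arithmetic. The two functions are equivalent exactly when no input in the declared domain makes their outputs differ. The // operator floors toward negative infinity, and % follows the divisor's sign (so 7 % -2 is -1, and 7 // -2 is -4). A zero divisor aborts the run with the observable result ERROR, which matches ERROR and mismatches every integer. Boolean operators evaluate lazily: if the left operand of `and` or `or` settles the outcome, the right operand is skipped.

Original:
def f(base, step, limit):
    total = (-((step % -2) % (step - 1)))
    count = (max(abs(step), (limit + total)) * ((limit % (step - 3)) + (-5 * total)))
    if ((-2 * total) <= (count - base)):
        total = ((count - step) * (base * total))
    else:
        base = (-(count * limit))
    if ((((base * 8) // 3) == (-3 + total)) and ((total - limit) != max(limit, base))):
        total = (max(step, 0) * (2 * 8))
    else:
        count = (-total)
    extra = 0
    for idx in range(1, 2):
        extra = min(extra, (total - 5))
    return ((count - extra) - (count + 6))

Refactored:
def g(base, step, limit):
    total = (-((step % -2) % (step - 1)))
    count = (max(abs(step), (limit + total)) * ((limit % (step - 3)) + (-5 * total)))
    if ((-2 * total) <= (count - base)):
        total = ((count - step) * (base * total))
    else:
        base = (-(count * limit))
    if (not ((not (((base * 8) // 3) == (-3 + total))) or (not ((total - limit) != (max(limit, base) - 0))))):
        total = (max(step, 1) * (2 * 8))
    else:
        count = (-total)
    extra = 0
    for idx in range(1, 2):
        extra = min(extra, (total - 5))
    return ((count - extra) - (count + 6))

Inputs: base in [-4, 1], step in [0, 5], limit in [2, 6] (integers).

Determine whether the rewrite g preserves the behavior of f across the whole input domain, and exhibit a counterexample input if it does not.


These are not equivalent — on base=-1, step=0, limit=3 the outputs split (-1 vs -6).
f: total=0, then count=0, then ((-2 * total) <= (count - base)) is true, then total=0, then ((((base * 8) // 3) == (-3 + total)) and ((total - limit) != max(limit, base))) is true, then total=0, then extra=0, then (idx=1), then extra=-5, then returns -1
g: total=0, then count=0, then ((-2 * total) <= (count - base)) is true, then total=0, then (not ((not (((base * 8) // 3) == (-3 + total))) or (not ((total - limit) != (max(limit, base) - 0))))) is true, then total=16, then extra=0, then (idx=1), then extra=0, then returns -6
verdict: not equivalent; witness: base=-1, step=0, limit=3


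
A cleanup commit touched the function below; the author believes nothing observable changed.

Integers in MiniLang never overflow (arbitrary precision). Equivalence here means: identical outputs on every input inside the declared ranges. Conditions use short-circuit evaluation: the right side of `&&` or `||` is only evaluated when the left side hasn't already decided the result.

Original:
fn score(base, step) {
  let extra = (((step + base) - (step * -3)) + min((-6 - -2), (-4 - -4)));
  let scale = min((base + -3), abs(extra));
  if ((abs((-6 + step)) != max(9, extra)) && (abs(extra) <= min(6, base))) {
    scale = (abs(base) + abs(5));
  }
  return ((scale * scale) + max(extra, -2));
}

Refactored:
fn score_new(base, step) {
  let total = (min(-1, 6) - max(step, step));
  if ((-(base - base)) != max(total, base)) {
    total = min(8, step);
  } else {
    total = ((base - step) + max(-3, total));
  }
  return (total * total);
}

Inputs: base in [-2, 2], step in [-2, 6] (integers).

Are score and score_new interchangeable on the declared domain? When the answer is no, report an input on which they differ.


There is a counterexample at base=-2, step=-2: 23 on one side, 4 on the other.
score: extra = -14; scale = -5; ((abs((-6 + step)) != max(9, extra)) && (abs(extra) <= min(6, base))) -> false; return 23
score_new: total = 1; ((-(base - base)) != max(total, base)) -> true; total = -2; return 4
verdict: not equivalent; witness: base=-2, step=-2


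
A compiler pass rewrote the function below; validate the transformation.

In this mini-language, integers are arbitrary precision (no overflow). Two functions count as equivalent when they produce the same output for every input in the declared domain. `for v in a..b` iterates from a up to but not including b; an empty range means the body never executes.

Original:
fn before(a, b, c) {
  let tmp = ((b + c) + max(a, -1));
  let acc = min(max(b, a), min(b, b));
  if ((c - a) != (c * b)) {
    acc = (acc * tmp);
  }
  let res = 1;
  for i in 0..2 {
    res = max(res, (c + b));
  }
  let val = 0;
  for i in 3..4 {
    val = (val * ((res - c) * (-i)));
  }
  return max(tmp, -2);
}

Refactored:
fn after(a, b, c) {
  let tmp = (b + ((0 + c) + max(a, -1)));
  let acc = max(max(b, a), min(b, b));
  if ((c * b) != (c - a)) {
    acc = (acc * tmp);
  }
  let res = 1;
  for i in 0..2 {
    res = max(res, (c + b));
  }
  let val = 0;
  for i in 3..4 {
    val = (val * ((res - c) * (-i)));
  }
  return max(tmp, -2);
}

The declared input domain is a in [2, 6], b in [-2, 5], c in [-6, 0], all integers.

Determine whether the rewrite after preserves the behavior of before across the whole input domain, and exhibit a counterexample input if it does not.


Equivalent. The one real change (`min(max(b, a), min(b, b))` became `max(max(b, a), min(b, b))`) has no effect anywhere in the declared ranges.
Sweeping the whole domain (280 inputs) finds no disagreement.
As a probe, take a=6, b=2, c=-3: before runs tmp=5, then acc=2, then ((c - a) != (c * b)) is true, then acc=10, then res=1, then (i=0), then res=1, then (i=1), then res=1, then val=0, then (i=3), then val=0, then returns 5; after runs tmp=5, then acc=6, then ((c * b) != (c - a)) is true, then acc=30, then res=1, then (i=0), then res=1, then (i=1), then res=1, then val=0, then (i=3), then val=0, then returns 5; both end at 5.
verdict: equivalent


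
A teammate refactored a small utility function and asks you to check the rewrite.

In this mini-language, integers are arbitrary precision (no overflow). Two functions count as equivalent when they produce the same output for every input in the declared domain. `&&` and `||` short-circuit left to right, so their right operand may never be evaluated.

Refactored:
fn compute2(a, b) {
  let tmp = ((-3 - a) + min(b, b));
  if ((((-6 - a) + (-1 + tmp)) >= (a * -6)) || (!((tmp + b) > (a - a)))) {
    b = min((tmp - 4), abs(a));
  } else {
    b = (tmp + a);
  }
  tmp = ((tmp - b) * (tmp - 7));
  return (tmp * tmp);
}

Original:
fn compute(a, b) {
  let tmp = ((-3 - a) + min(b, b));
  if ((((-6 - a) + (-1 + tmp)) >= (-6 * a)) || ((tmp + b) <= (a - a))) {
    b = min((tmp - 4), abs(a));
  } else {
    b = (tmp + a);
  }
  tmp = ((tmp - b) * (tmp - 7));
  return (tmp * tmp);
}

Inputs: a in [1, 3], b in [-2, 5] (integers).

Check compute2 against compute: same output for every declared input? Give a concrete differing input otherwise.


The two are interchangeable: boolean connective usage differs, plus comparison usage differs, and every declared input agrees.
As a probe, take a=2, b=5: compute runs tmp := 0 | ((((-6 - a) + (-1 + tmp)) >= (-6 * a)) || ((tmp + b) <= (a - a))): true | b := -4 | tmp := -28 | result 784; compute2 runs tmp := 0 | ((((-6 - a) + (-1 + tmp)) >= (a * -6)) || (!((tmp + b) > (a - a)))): true | b := -4 | tmp := -28 | result 784; both end at 784.
Sweeping the whole domain (24 inputs) finds no disagreement.
verdict: equivalent
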